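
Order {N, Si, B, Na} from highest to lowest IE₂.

Na > N > B > Si

After 1 electron has been removed, what remains? N⁺ still has 4 valence electrons; Si⁺ still has 3 valence electrons; B⁺ still has 2 valence electrons; Na⁺ is the bare [Ne] core.
Pulling an electron out of a noble-gas core costs far more than removing a remaining valence electron, so Na sits at the high end of IE_2.
Valence configurations: N⁺ [He]2s²2p², Si⁺ [Ne]3s²3p¹, B⁺ [He]2s².
Tabulated IE_2 (kJ/mol): N 2856, Si 1577, B 2427, Na 4562.
Putting it together, IE_2: Si < B < N < Na.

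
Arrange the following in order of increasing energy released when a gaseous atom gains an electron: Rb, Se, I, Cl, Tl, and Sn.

Cl is in period 3, group 17; Se is in period 4, group 16; Rb is in period 5, group 1; Sn is in period 5, group 14; I is in period 5, group 17; Tl is in period 6, group 13.
Electron affinity generally becomes more exothermic across a period toward the halogens and less exothermic down a group.
Neither a single period nor a single group — weigh both effects.
Rb > Tl: the two effects oppose for this pair; the down-group effect wins (47 vs 19 kJ/mol).
Sn > Rb: both are in period 5; the period trend gives Sn the larger value.
Se > Sn: both effects reinforce here, so Se is clearly the higher of the two.
I > Se: period and group pull opposite ways; the across-period shift dominates (295 vs 195 kJ/mol).
Cl > I: Cl sits above I in group 17, so the down-group effect alone puts Cl higher.
Tabulated electron affinity (kJ/mol): Cl 349, Se 195, Rb 47, Sn 107, I 295, Tl 19.
So from lowest to highest: Tl < Rb < Sn < Se < I < Cl.

Tl < Rb < Sn < Se < I < Cl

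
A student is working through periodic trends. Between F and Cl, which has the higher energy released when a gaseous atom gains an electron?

F is in period 2, group 17; Cl is in period 3, group 17.
Electron affinity generally becomes more exothermic across a period toward the halogens and less exothermic down a group.
All are in group 17; the group trend (electron affinity increases up the group) applies, with the exception below.
Note the exception: Cl has a higher electron affinity than F, contrary to the simple trend — F's small 2p subshell makes the incoming electron feel strong e⁻–e⁻ repulsion, so Cl actually releases more energy on gaining an electron.
Approximate values (kJ/mol): F 328, Cl 349.
So Cl has the higher energy released when a gaseous atom gains an electron (Cl > F).

Cl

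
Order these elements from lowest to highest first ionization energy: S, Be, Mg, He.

Mg < Be < S < He

He is in period 1, group 18; Be is in period 2, group 2; Mg is in period 3, group 2; S is in period 3, group 16.
First ionization energy rises across a period (greater Z_eff holds electrons more tightly) and falls down a group (valence electrons are farther from the nucleus).
Here both period and group differ, so the two effects have to be weighed against each other.
Be > Mg: they share group 2; the group trend gives Be the larger value.
S > Be: period and group pull opposite ways; the across-period shift dominates (1000 vs 900 kJ/mol).
He > S: relative to S, both the across-period and down-group shifts push He's first ionization energy up.
Approximate values (kJ/mol): He 2372, Be 900, Mg 738, S 1000.
So from lowest to highest: Mg < Be < S < He.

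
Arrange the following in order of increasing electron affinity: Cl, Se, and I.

Se, I, Cl

Cl is in period 3, group 17; Se is in period 4, group 16; I is in period 5, group 17.
EA tends to increase across a period and decrease down a group, though the pattern is less regular than for IE or radius.
Neither a single period nor a single group — weigh both effects.
I > Se: the two effects oppose for this pair; the across-period effect wins (295 vs 195 kJ/mol).
Cl > I: they share group 17; the group trend gives Cl the larger value.
For reference (kJ/mol): Cl 349, Se 195, I 295.
So from lowest to highest: Se < I < Cl.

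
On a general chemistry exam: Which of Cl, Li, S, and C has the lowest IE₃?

The third ionization energy removes an electron from the +2 ion. For each element: Cl²⁺ still has 5 valence electrons; Li²⁺ is already 1 electron into the core; S²⁺ still has 4 valence electrons; C²⁺ still has 2 valence electrons.
Core electrons are held far more tightly than valence electrons, so Li tops the IE_3 order.
Valence configurations: Cl²⁺ [Ne]3s²3p³, S²⁺ [Ne]3s²3p², C²⁺ [He]2s².
Approximate IE_3 values (kJ/mol): Cl 3822, Li 11815, S 3357, C 4620.
So the third ionization energies run S < Cl < C < Li.

S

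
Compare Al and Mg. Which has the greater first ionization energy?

Mg

Mg is in period 3, group 2; Al is in period 3, group 13.
IE₁ increases left→right with effective nuclear charge and decreases top→bottom as the valence shell moves farther out.
All lie in period 3; the across-period trend (first ionization energy increases left to right) applies, with the exception below.
Note the exception: Mg has a higher first ionization energy than Al, contrary to the simple trend — Al's single 3p electron is easier to remove than one from Mg's filled 3s².
Tabulated first ionization energy (kJ/mol): Mg 738, Al 578.
So Mg has the greater first ionization energy (Mg > Al).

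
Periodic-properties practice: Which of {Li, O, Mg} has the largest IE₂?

Li

Consider each +1 ion: Li⁺ is the bare [He] core; O⁺ still has 5 valence electrons; Mg⁺ still has 1 valence electron.
Pulling an electron out of a noble-gas core costs far more than removing a remaining valence electron, so Li sits at the high end of IE_2.
Valence configurations: O⁺ [He]2s²2p³, Mg⁺ [Ne]3s¹.
Tabulated IE_2 (kJ/mol): Li 7298, O 3388, Mg 1451.
So the second ionization energies run Mg < O < Li.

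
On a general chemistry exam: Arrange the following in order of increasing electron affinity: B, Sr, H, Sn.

H is in period 1, group 1; B is in period 2, group 13; Sr is in period 5, group 2; Sn is in period 5, group 14.
Electron affinity generally becomes more exothermic across a period toward the halogens and less exothermic down a group.
These span different periods and groups, so the two trends combine.
B > Sr: both effects reinforce here, so B is clearly the higher of the two.
H > B: the two effects oppose for this pair; the down-group effect wins (73 vs 27 kJ/mol).
Sn > H: the two effects oppose for this pair; the across-period effect wins (107 vs 73 kJ/mol).
Tabulated electron affinity (kJ/mol): H 73, B 27, Sr 5, Sn 107.
So from lowest to highest: Sr < B < H < Sn.

Sr < B < H < Sn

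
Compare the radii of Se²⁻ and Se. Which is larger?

Forming Se²⁻ adds 2 electrons to Se. More electron–electron repulsion in the same shell, with unchanged nuclear charge, lets the cloud expand.
An anion is larger than its parent atom: Se²⁻ > Se.

Se²⁻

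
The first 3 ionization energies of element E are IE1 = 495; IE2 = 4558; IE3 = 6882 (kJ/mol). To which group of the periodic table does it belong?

Look for the largest jump between consecutive ionization energies: IE2/IE1 ≈ 9.2, far larger than any earlier ratio.
That jump marks the point where a core electron is being removed. So the atom has 1 valence electron.
A main-group element with 1 valence electron is in group 1.

Group 1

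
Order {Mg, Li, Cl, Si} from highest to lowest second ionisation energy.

Li > Cl > Si > Mg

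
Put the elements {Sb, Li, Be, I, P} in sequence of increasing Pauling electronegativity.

Li is in period 2, group 1; Be is in period 2, group 2; P is in period 3, group 15; Sb is in period 5, group 15; I is in period 5, group 17.
EN rises left→right (higher Z_eff, smaller atoms) and falls top→bottom (larger, more shielded atoms).
Here both period and group differ, so the two effects have to be weighed against each other.
Be > Li: Be lies to the right of Li in period 2, so the across-period effect alone puts Be higher.
Sb > Be: the two effects oppose for this pair; the across-period effect wins (2.05 vs 1.57).
P > Sb: they share group 15; the group trend gives P the larger value.
I > P: period and group pull opposite ways; the across-period shift dominates (2.66 vs 2.19).
For reference (Pauling): Li 0.98, Be 1.57, P 2.19, Sb 2.05, I 2.66.
So from lowest to highest: Li < Be < Sb < P < I.

Li < Be < Sb < P < I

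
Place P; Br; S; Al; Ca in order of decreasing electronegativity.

Br > S > P > Al > Ca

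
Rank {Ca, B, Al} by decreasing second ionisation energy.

After 1 electron has been removed, what remains? Ca⁺ still has 1 valence electron; B⁺ still has 2 valence electrons; Al⁺ still has 2 valence electrons.
All are still removing valence electrons, so compare the +1 ions as you would atoms: IE_2 generally rises across a period (higher Z_eff) and falls down a group (larger shell), subject to the usual subshell exceptions.
Valence configurations: Ca⁺ [Ar]4s¹, B⁺ [He]2s², Al⁺ [Ne]3s².
Tabulated IE_2 (kJ/mol): Ca 1145, B 2427, Al 1817.
Putting it together, IE_2: Ca < Al < B.

B > Al > Ca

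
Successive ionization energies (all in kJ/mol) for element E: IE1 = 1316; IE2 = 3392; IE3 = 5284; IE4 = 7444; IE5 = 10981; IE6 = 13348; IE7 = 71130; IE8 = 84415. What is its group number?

Look for the largest jump between consecutive ionization energies: IE7/IE6 ≈ 5.3, far larger than any earlier ratio.
That jump marks the point where a core electron is being removed. So the atom has 6 valence electrons.
A main-group element with 6 valence electrons is in group 16.

Group 16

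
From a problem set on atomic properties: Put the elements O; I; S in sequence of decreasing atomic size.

O is in period 2, group 16; S is in period 3, group 16; I is in period 5, group 17.
Across a period the added protons contract the valence shell; down a group each new principal shell makes the atom larger.
Here both period and group differ, so the two effects have to be weighed against each other.
S > O: S sits below O in group 16, so the down-group effect alone puts S larger.
I > S: period and group pull opposite ways; the down-group shift dominates (133 vs 103 pm).
Tabulated atomic radius (pm): O 63, S 103, I 133.
So from largest to smallest: I > S > O.

I > S > O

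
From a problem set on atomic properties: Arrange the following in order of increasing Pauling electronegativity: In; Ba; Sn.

Smaller atoms with higher effective nuclear charge are more electronegative.
These span different periods and groups, so the two trends combine.
In > Ba: relative to Ba, both the across-period and down-group shifts push In's electronegativity up.
Sn > In: Sn lies to the right of In in period 5, so the across-period effect alone puts Sn higher.
Approximate values (Pauling): In 1.78, Sn 1.96, Ba 0.89.
So from lowest to highest: Ba < In < Sn.

Ba < In < Sn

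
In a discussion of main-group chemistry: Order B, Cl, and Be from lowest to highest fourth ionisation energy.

IE_4 is the cost of taking one more electron from the +3 cation: B³⁺ is the bare [He] core; Cl³⁺ still has 4 valence electrons; Be³⁺ is already 1 electron into the core.
Pulling an electron out of a noble-gas core costs far more than removing a remaining valence electron, so Be and B sit at the high end of IE_4.
The numbers (kJ/mol): B 25026, Cl 5159, Be 21007.
So the fourth ionization energies run Cl < Be < B.

Cl < Be < B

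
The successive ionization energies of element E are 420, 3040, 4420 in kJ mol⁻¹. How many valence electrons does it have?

1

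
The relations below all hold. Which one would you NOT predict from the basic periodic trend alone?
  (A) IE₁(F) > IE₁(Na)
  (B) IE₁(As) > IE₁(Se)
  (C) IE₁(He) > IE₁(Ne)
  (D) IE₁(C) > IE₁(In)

(B)

The general trend: first ionization energy increases across a period and decreases down a group.
(A) F (period 2, group 17) vs Na (period 3, group 1): the stated order agrees with the simple trend.
(B) As (period 4, group 15) vs Se (period 4, group 16): the stated order contradicts the simple trend.
(C) He (period 1, group 18) vs Ne (period 2, group 18): the stated order agrees with the simple trend.
(D) C (period 2, group 14) vs In (period 5, group 13): the stated order agrees with the simple trend.
The exception is (B): Se (4p⁴) ionizes more easily than half-filled As (4p³).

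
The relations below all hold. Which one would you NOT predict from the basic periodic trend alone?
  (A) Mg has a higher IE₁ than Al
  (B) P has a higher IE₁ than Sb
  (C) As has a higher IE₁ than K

The general trend: IE₁ increases across a period and decreases down a group.
(A) Mg (period 3, group 2) vs Al (period 3, group 13): the stated order contradicts the simple trend.
(B) P (period 3, group 15) vs Sb (period 5, group 15): the stated order agrees with the simple trend.
(C) As (period 4, group 15) vs K (period 4, group 1): the stated order agrees with the simple trend.
The exception is (A): Al's single 3p electron is easier to remove than one from Mg's filled 3s².

(A)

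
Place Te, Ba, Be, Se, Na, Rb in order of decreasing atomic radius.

Rb > Ba > Na > Te > Se > Be

Be is in period 2, group 2; Na is in period 3, group 1; Se is in period 4, group 16; Rb is in period 5, group 1; Te is in period 5, group 16; Ba is in period 6, group 2.
Radius decreases left→right (rising Z_eff, same n) and increases top→bottom (higher n).
Here both period and group differ, so the two effects have to be weighed against each other.
Se > Be: the two effects oppose for this pair; the down-group effect wins (116 vs 102 pm).
Te > Se: Te sits below Se in group 16, so the down-group effect alone puts Te larger.
Na > Te: period and group pull opposite ways; the across-period shift dominates (155 vs 136 pm).
Ba > Na: the two effects oppose for this pair; the down-group effect wins (196 vs 155 pm).
Rb > Ba: period and group pull opposite ways; the across-period shift dominates (210 vs 196 pm).
Approximate values (pm): Be 102, Na 155, Se 116, Rb 210, Te 136, Ba 196.
So from largest to smallest: Rb > Ba > Na > Te > Se > Be.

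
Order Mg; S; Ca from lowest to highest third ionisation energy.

IE_3 is the cost of taking one more electron from the +2 cation: Mg²⁺ is the bare [Ne] core; S²⁺ still has 4 valence electrons; Ca²⁺ is the bare [Ar] core.
Pulling an electron out of a noble-gas core costs far more than removing a remaining valence electron, so Ca and Mg sit at the high end of IE_3.
Tabulated IE_3 (kJ/mol): Mg 7733, S 3357, Ca 4912.
Overall IE_3 order: S < Ca < Mg.

S < Ca < Mg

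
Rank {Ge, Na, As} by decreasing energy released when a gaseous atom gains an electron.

Ge > As > Na

EA tends to increase across a period and decrease down a group, though the pattern is less regular than for IE or radius.
Neither a single period nor a single group — weigh both effects.
As > Na: the two effects oppose for this pair; the across-period effect wins (78 vs 53 kJ/mol).
Ge > As: this pair runs against the simple trend — see the exception note.
Note the exception: Ge has a higher electron affinity than As, contrary to the simple trend — adding an electron to As's half-filled 4p³ is unfavourable, so Ge (4p²) has the more exothermic EA.
Tabulated electron affinity (kJ/mol): Na 53, Ge 119, As 78.
So from highest to lowest: Ge > As > Na.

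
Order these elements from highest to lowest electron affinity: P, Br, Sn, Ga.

Br > Sn > P > Ga

P is in period 3, group 15; Ga is in period 4, group 13; Br is in period 4, group 17; Sn is in period 5, group 14.
Atoms with high Z_eff and room in the valence shell (especially the halogens) have the most exothermic electron affinities.
Neither a single period nor a single group — weigh both effects.
P > Ga: relative to Ga, both the across-period and down-group shifts push P's electron affinity up.
Sn > P: this pair runs against the simple trend — see the exception note.
Br > Sn: relative to Sn, both the across-period and down-group shifts push Br's electron affinity up.
Note the exception: Sn has a higher electron affinity than P, contrary to the simple trend — adding an electron to P's half-filled np³ subshell costs electron-pairing energy.
For reference (kJ/mol): P 72, Ga 29, Br 325, Sn 107.
So from highest to lowest: Br > Sn > P > Ga.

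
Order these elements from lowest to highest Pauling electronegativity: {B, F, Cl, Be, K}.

K < Be < B < Cl < F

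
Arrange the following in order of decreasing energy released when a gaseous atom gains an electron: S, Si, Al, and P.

Atoms with high Z_eff and room in the valence shell (especially the halogens) have the most exothermic electron affinities.
All lie in period 3; the across-period trend (electron affinity increases left to right) applies, with the exception below.
Note the exception: Si has a higher electron affinity than P, contrary to the simple trend — adding an electron to P's half-filled 3p³ is unfavourable, so Si (3p²) has the more exothermic EA.
Approximate values (kJ/mol): Al 42, Si 134, P 72, S 200.
So from highest to lowest: S > Si > P > Al.

S > Si > P > Al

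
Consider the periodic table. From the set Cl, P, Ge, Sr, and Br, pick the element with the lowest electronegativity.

Sr

P is in period 3, group 15; Cl is in period 3, group 17; Ge is in period 4, group 14; Br is in period 4, group 17; Sr is in period 5, group 2.
EN rises left→right (higher Z_eff, smaller atoms) and falls top→bottom (larger, more shielded atoms).
Neither a single period nor a single group — weigh both effects.
Ge > Sr: relative to Sr, both the across-period and down-group shifts push Ge's electronegativity up.
P > Ge: both effects reinforce here, so P is clearly the higher of the two.
Br > P: the two effects oppose for this pair; the across-period effect wins (2.96 vs 2.19).
Cl > Br: Cl sits above Br in group 17, so the down-group effect alone puts Cl higher.
For reference (Pauling): P 2.19, Cl 3.16, Ge 2.01, Br 2.96, Sr 0.95.
The lowest electronegativity among these belongs to Sr.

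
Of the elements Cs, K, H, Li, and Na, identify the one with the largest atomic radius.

Cs

H is in period 1, group 1; Li is in period 2, group 1; Na is in period 3, group 1; K is in period 4, group 1; Cs is in period 6, group 1.
Atomic radius shrinks across a period as nuclear charge pulls the same shell inward, and grows down a group as new shells are added.
All are in group 1, so atomic radius increases down the group.
The largest atomic radius among these belongs to Cs.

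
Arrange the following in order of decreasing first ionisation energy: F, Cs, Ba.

IE₁ increases left→right with effective nuclear charge and decreases top→bottom as the valence shell moves farther out.
Here both period and group differ, so the two effects have to be weighed against each other.
Ba > Cs: Ba lies to the right of Cs in period 6, so the across-period effect alone puts Ba higher.
F > Ba: relative to Ba, both the across-period and down-group shifts push F's first ionization energy up.
Tabulated first ionization energy (kJ/mol): F 1681, Cs 376, Ba 503.
So from highest to lowest: F > Ba > Cs.

F > Ba > Cs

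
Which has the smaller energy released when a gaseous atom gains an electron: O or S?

O is in period 2, group 16; S is in period 3, group 16.
Adding an electron releases more energy for atoms nearer the top right (short of the noble gases).
All are in group 16; the group trend (electron affinity increases up the group) applies, with the exception below.
Note the exception: S has a higher electron affinity than O, contrary to the simple trend — the compact 2p subshell of O repels the added electron more than S's larger 3p does.
Tabulated electron affinity (kJ/mol): O 141, S 200.
So O has the smaller energy released when a gaseous atom gains an electron (O < S).

O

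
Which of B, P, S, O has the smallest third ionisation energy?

P

After 2 electrons have been removed, what remains? B²⁺ still has 1 valence electron; P²⁺ still has 3 valence electrons; S²⁺ still has 4 valence electrons; O²⁺ still has 4 valence electrons.
All are still removing valence electrons, so compare the +2 ions as you would atoms: IE_3 generally rises across a period (higher Z_eff) and falls down a group (larger shell), subject to the usual subshell exceptions.
Valence configurations: B²⁺ [He]2s¹, P²⁺ [Ne]3s²3p¹, S²⁺ [Ne]3s²3p², O²⁺ [He]2s²2p².
Approximate IE_3 values (kJ/mol): B 3660, P 2914, S 3357, O 5300.
So the third ionization energies run P < S < B < O.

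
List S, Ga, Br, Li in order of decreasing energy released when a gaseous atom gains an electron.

Br, S, Li, Ga

Li is in period 2, group 1; S is in period 3, group 16; Ga is in period 4, group 13; Br is in period 4, group 17.
EA tends to increase across a period and decrease down a group, though the pattern is less regular than for IE or radius.
Neither a single period nor a single group — weigh both effects.
Li > Ga: the two effects oppose for this pair; the down-group effect wins (60 vs 29 kJ/mol).
S > Li: period and group pull opposite ways; the across-period shift dominates (200 vs 60 kJ/mol).
Br > S: the two effects oppose for this pair; the across-period effect wins (325 vs 200 kJ/mol).
Approximate values (kJ/mol): Li 60, S 200, Ga 29, Br 325.
So from highest to lowest: Br > S > Li > Ga.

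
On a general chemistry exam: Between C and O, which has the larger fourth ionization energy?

O

After 3 electrons have been removed, what remains? C³⁺ still has 1 valence electron; O³⁺ still has 3 valence electrons.
All are still removing valence electrons, so compare the +3 ions as you would atoms: IE_4 generally rises across a period (higher Z_eff) and falls down a group (larger shell), subject to the usual subshell exceptions.
Valence configurations: C³⁺ [He]2s¹, O³⁺ [He]2s²2p¹.
Tabulated IE_4 (kJ/mol): C 6223, O 7469.
So the fourth ionization energies run C < O.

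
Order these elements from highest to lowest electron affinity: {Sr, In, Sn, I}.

Sr is in period 5, group 2; In is in period 5, group 13; Sn is in period 5, group 14; I is in period 5, group 17.
Electron affinity generally becomes more exothermic across a period toward the halogens and less exothermic down a group.
All lie in period 5, so electron affinity increases left to right.
So from highest to lowest: I > Sn > In > Sr.

I > Sn > In > Sr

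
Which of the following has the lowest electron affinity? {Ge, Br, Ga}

Ga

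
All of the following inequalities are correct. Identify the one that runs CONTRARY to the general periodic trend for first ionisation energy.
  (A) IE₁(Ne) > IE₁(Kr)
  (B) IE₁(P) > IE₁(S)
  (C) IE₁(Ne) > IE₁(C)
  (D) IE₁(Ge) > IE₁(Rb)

(B)

The general trend: first ionisation energy increases across a period and decreases down a group.
(A) Ne (period 2, group 18) vs Kr (period 4, group 18): the stated order agrees with the simple trend.
(B) P (period 3, group 15) vs S (period 3, group 16): the stated order contradicts the simple trend.
(C) Ne (period 2, group 18) vs C (period 2, group 14): the stated order agrees with the simple trend.
(D) Ge (period 4, group 14) vs Rb (period 5, group 1): the stated order agrees with the simple trend.
The exception is (B): S (3p⁴) ionizes more easily than half-filled P (3p³) because the paired 3p electron in S is pushed out by e⁻–e⁻ repulsion.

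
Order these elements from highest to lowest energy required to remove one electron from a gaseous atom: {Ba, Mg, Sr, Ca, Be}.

Be > Mg > Ca > Sr > Ba

Be is in period 2, group 2; Mg is in period 3, group 2; Ca is in period 4, group 2; Sr is in period 5, group 2; Ba is in period 6, group 2.
Removing the outermost electron gets harder across a period and easier down a group.
All are in group 2, so first ionization energy increases up the group.
So from highest to lowest: Be > Mg > Ca > Sr > Ba.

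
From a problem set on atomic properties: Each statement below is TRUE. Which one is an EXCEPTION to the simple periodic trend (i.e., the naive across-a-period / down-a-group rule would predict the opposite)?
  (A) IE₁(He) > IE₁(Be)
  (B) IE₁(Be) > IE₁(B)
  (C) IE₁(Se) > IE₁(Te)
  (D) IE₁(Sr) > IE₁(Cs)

(B)

The general trend: first ionisation energy increases across a period and decreases down a group.
(A) He (period 1, group 18) vs Be (period 2, group 2): the stated order agrees with the simple trend.
(B) Be (period 2, group 2) vs B (period 2, group 13): the stated order contradicts the simple trend.
(C) Se (period 4, group 16) vs Te (period 5, group 16): the stated order agrees with the simple trend.
(D) Sr (period 5, group 2) vs Cs (period 6, group 1): the stated order agrees with the simple trend.
The exception is (B): removing B's lone 2p electron is easier than breaking Be's filled 2s².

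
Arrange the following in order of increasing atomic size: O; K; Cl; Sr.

O, Cl, Sr, K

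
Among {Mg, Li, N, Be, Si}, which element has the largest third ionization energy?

After 2 electrons have been removed, what remains? Mg²⁺ is the bare [Ne] core; Li²⁺ is already 1 electron into the core; N²⁺ still has 3 valence electrons; Be²⁺ is the bare [He] core; Si²⁺ still has 2 valence electrons.
Pulling an electron out of a noble-gas core costs far more than removing a remaining valence electron, so Mg, Li and Be sit at the high end of IE_3.
Valence configurations: N²⁺ [He]2s²2p¹, Si²⁺ [Ne]3s².
Tabulated IE_3 (kJ/mol): Mg 7733, Li 11815, N 4578, Be 14849, Si 3232.
Putting it together, IE_3: Si < N < Mg < Li < Be.

Be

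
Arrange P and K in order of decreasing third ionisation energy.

The third ionization energy removes an electron from the +2 ion. For each element: P²⁺ still has 3 valence electrons; K²⁺ is already 1 electron into the core.
Pulling an electron out of a noble-gas core costs far more than removing a remaining valence electron, so K sits at the high end of IE_3.
Approximate IE_3 values (kJ/mol): P 2914, K 4420.
Overall IE_3 order: P < K.

K > P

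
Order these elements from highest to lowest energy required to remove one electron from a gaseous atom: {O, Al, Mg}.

O is in period 2, group 16; Mg is in period 3, group 2; Al is in period 3, group 13.
First ionization energy rises across a period (greater Z_eff holds electrons more tightly) and falls down a group (valence electrons are farther from the nucleus).
Neither a single period nor a single group — weigh both effects.
Mg > Al: this pair runs against the simple trend — see the exception note.
O > Mg: relative to Mg, both the across-period and down-group shifts push O's first ionization energy up.
Note the exception: Mg has a higher first ionization energy than Al, contrary to the simple trend — Al's single 3p electron is easier to remove than one from Mg's filled 3s².
For reference (kJ/mol): O 1314, Mg 738, Al 578.
So from highest to lowest: O > Mg > Al.

O > Mg > Al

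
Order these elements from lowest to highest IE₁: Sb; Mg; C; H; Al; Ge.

Al < Mg < Ge < Sb < C < H

H is in period 1, group 1; C is in period 2, group 14; Mg is in period 3, group 2; Al is in period 3, group 13; Ge is in period 4, group 14; Sb is in period 5, group 15.
IE₁ increases left→right with effective nuclear charge and decreases top→bottom as the valence shell moves farther out.
Neither a single period nor a single group — weigh both effects.
Mg > Al: this pair runs against the simple trend — see the exception note.
Ge > Mg: the two effects oppose for this pair; the across-period effect wins (762 vs 738 kJ/mol).
Sb > Ge: the two effects oppose for this pair; the across-period effect wins (831 vs 762 kJ/mol).
C > Sb: the two effects oppose for this pair; the down-group effect wins (1086 vs 831 kJ/mol).
H > C: period and group pull opposite ways; the down-group shift dominates (1312 vs 1086 kJ/mol).
Note the exception: Mg has a higher first ionization energy than Al, contrary to the simple trend — Al's single 3p electron is easier to remove than one from Mg's filled 3s².
Approximate values (kJ/mol): H 1312, C 1086, Mg 738, Al 578, Ge 762, Sb 831.
So from lowest to highest: Al < Mg < Ge < Sb < C < H.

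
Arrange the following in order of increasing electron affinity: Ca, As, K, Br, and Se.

K is in period 4, group 1; Ca is in period 4, group 2; As is in period 4, group 15; Se is in period 4, group 16; Br is in period 4, group 17.
Adding an electron releases more energy for atoms nearer the top right (short of the noble gases).
All lie in period 4; the across-period trend (electron affinity increases left to right) applies, with the exception below.
Note the exception: K has a higher electron affinity than Ca, contrary to the simple trend — adding an electron to Ca (ns²) has to open a new, higher-energy np subshell, which is unfavourable.
For reference (kJ/mol): K 48, Ca 2, As 78, Se 195, Br 325.
So from lowest to highest: Ca < K < As < Se < Br.

Ca < K < As < Se < Br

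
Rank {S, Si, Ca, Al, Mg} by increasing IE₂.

After 1 electron has been removed, what remains? S⁺ still has 5 valence electrons; Si⁺ still has 3 valence electrons; Ca⁺ still has 1 valence electron; Al⁺ still has 2 valence electrons; Mg⁺ still has 1 valence electron.
All are still removing valence electrons, so compare the +1 ions as you would atoms: IE_2 generally rises across a period (higher Z_eff) and falls down a group (larger shell), subject to the usual subshell exceptions.
Valence configurations: S⁺ [Ne]3s²3p³, Si⁺ [Ne]3s²3p¹, Ca⁺ [Ar]4s¹, Al⁺ [Ne]3s², Mg⁺ [Ne]3s¹.
Si⁺ loses a lone 3p electron whereas Al⁺ must break into a filled 3s² pair, so IE_2(Al) > IE_2(Si) even though Si has the higher nuclear charge.
Approximate IE_2 values (kJ/mol): S 2252, Si 1577, Ca 1145, Al 1817, Mg 1451.
Putting it together, IE_2: Ca < Mg < Si < Al < S.

Ca < Mg < Si < Al < S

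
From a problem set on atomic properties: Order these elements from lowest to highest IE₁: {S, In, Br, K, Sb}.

K, In, Sb, S, Br

S is in period 3, group 16; K is in period 4, group 1; Br is in period 4, group 17; In is in period 5, group 13; Sb is in period 5, group 15.
Removing the outermost electron gets harder across a period and easier down a group.
These span different periods and groups, so the two trends combine.
In > K: period and group pull opposite ways; the across-period shift dominates (558 vs 419 kJ/mol).
Sb > In: both are in period 5; the period trend gives Sb the larger value.
S > Sb: both effects reinforce here, so S is clearly the higher of the two.
Br > S: the two effects oppose for this pair; the across-period effect wins (1140 vs 1000 kJ/mol).
Tabulated first ionization energy (kJ/mol): S 1000, K 419, Br 1140, In 558, Sb 831.
So from lowest to highest: K < In < Sb < S < Br.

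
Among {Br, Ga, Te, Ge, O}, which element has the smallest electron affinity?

Ga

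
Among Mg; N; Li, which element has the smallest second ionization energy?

Consider each +1 ion: Mg⁺ still has 1 valence electron; N⁺ still has 4 valence electrons; Li⁺ is the bare [He] core.
Breaking into a closed-shell core is much more expensive than removing a leftover valence electron — Li has the largest IE_2 here.
Valence configurations: Mg⁺ [Ne]3s¹, N⁺ [He]2s²2p².
Approximate IE_2 values (kJ/mol): Mg 1451, N 2856, Li 7298.
Putting it together, IE_2: Mg < N < Li.

Mg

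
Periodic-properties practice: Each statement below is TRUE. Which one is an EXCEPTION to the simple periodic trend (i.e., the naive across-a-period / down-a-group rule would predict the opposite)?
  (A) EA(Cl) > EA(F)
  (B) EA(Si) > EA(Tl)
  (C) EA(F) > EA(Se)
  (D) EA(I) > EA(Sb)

(A)

The general trend: electron affinity increases across a period and decreases down a group.
(A) Cl (period 3, group 17) vs F (period 2, group 17): the stated order contradicts the simple trend.
(B) Si (period 3, group 14) vs Tl (period 6, group 13): the stated order agrees with the simple trend.
(C) F (period 2, group 17) vs Se (period 4, group 16): the stated order agrees with the simple trend.
(D) I (period 5, group 17) vs Sb (period 5, group 15): the stated order agrees with the simple trend.
The exception is (A): F's small 2p subshell makes the incoming electron feel strong e⁻–e⁻ repulsion, so Cl actually releases more energy on gaining an electron.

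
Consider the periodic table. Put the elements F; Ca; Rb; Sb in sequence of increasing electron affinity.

Ca, Rb, Sb, F

F is in period 2, group 17; Ca is in period 4, group 2; Rb is in period 5, group 1; Sb is in period 5, group 15.
EA tends to increase across a period and decrease down a group, though the pattern is less regular than for IE or radius.
Neither a single period nor a single group — weigh both effects.
Rb > Ca: this pair runs against the simple trend — see the exception note.
Sb > Rb: both are in period 5; the period trend gives Sb the larger value.
F > Sb: relative to Sb, both the across-period and down-group shifts push F's electron affinity up.
Note the exception: Rb has a higher electron affinity than Ca, contrary to the simple trend — adding an electron to Ca (ns²) has to open a new, higher-energy np subshell, which is unfavourable.
Tabulated electron affinity (kJ/mol): F 328, Ca 2, Rb 47, Sb 103.
So from lowest to highest: Ca < Rb < Sb < F.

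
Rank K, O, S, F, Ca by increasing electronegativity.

Electronegativity increases across a period and decreases down a group, tracking effective nuclear charge and atomic size.
Here both period and group differ, so the two effects have to be weighed against each other.
Ca > K: both are in period 4; the period trend gives Ca the larger value.
S > Ca: both effects reinforce here, so S is clearly the higher of the two.
O > S: they share group 16; the group trend gives O the larger value.
F > O: both are in period 2; the period trend gives F the larger value.
Approximate values (Pauling): O 3.44, F 3.98, S 2.58, K 0.82, Ca 1.00.
So from lowest to highest: K < Ca < S < O < F.

K < Ca < S < O < F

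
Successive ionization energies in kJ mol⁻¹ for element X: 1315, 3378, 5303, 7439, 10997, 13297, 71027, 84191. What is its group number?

Group 16

Look for the largest jump between consecutive ionization energies: IE7/IE6 ≈ 5.3, far larger than any earlier ratio.
That jump marks the point where a core electron is being removed. So the atom has 6 valence electrons.
A main-group element with 6 valence electrons is in group 16.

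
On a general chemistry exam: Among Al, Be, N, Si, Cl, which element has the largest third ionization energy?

Be

Consider each +2 ion: Al²⁺ still has 1 valence electron; Be²⁺ is the bare [He] core; N²⁺ still has 3 valence electrons; Si²⁺ still has 2 valence electrons; Cl²⁺ still has 5 valence electrons.
Breaking into a closed-shell core is much more expensive than removing a leftover valence electron — Be has the largest IE_3 here.
Valence configurations: Al²⁺ [Ne]3s¹, N²⁺ [He]2s²2p¹, Si²⁺ [Ne]3s², Cl²⁺ [Ne]3s²3p³.
Approximate IE_3 values (kJ/mol): Al 2745, Be 14849, N 4578, Si 3232, Cl 3822.
Overall IE_3 order: Al < Si < Cl < N < Be.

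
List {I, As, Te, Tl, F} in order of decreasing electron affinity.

F, I, Te, As, Tl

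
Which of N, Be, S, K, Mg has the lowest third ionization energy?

IE_3 is the cost of taking one more electron from the +2 cation: N²⁺ still has 3 valence electrons; Be²⁺ is the bare [He] core; S²⁺ still has 4 valence electrons; K²⁺ is already 1 electron into the core; Mg²⁺ is the bare [Ne] core.
Usually core removal costs more than valence removal, but here the competition is close: a tightly held n=2 valence electron can cost more to remove than an n=3 core electron, so the actual values have to decide it.
Valence configurations: N²⁺ [He]2s²2p¹, S²⁺ [Ne]3s²3p².
The numbers (kJ/mol): N 4578, Be 14849, S 3357, K 4420, Mg 7733.
So the third ionization energies run S < K < N < Mg < Be.

S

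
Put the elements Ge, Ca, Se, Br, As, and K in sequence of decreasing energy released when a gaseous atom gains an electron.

Br > Se > Ge > As > K > Ca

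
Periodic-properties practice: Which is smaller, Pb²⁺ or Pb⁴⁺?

Both ions have Z = 82 protons, but Pb⁴⁺ has lost more electrons, so its remaining electrons feel a larger effective nuclear charge per electron and are pulled in more tightly.
Higher positive charge → smaller ion, so Pb²⁺ > Pb⁴⁺.

Pb⁴⁺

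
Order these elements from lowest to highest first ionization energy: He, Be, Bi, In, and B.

In < Bi < B < Be < He

He is in period 1, group 18; Be is in period 2, group 2; B is in period 2, group 13; In is in period 5, group 13; Bi is in period 6, group 15.
Removing the outermost electron gets harder across a period and easier down a group.
Neither a single period nor a single group — weigh both effects.
Bi > In: period and group pull opposite ways; the across-period shift dominates (703 vs 558 kJ/mol).
B > Bi: period and group pull opposite ways; the down-group shift dominates (801 vs 703 kJ/mol).
Be > B: this pair runs against the simple trend — see the exception note.
He > Be: relative to Be, both the across-period and down-group shifts push He's first ionization energy up.
Note the exception: Be has a higher first ionization energy than B, contrary to the simple trend — removing B's lone 2p electron is easier than breaking Be's filled 2s².
For reference (kJ/mol): He 2372, Be 900, B 801, In 558, Bi 703.
So from lowest to highest: In < Bi < B < Be < He.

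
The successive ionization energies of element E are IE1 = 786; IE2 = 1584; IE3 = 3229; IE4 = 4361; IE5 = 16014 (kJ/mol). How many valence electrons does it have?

4

Look for the largest jump between consecutive ionization energies: IE5/IE4 ≈ 3.7, far larger than any earlier ratio.
That jump marks the point where a core electron is being removed. So the atom has 4 valence electrons.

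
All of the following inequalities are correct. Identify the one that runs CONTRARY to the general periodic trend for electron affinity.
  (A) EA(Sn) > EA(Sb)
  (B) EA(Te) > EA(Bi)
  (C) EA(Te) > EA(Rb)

(A)

The general trend: electron affinity increases across a period and decreases down a group.
(A) Sn (period 5, group 14) vs Sb (period 5, group 15): the stated order contradicts the simple trend.
(B) Te (period 5, group 16) vs Bi (period 6, group 15): the stated order agrees with the simple trend.
(C) Te (period 5, group 16) vs Rb (period 5, group 1): the stated order agrees with the simple trend.
The exception is (A): adding an electron to Sb's half-filled 5p³ is unfavourable, so Sn has the more exothermic EA.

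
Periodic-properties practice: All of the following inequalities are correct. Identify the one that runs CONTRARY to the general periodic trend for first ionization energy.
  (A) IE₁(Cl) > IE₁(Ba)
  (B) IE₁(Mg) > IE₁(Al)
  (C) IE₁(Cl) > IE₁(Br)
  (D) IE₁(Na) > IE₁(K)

(B)

The general trend: first ionization energy increases across a period and decreases down a group.
(A) Cl (period 3, group 17) vs Ba (period 6, group 2): the stated order agrees with the simple trend.
(B) Mg (period 3, group 2) vs Al (period 3, group 13): the stated order contradicts the simple trend.
(C) Cl (period 3, group 17) vs Br (period 4, group 17): the stated order agrees with the simple trend.
(D) Na (period 3, group 1) vs K (period 4, group 1): the stated order agrees with the simple trend.
The exception is (B): Al's single 3p electron is easier to remove than one from Mg's filled 3s².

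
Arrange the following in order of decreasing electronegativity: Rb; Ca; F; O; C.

C is in period 2, group 14; O is in period 2, group 16; F is in period 2, group 17; Ca is in period 4, group 2; Rb is in period 5, group 1.
Electronegativity increases across a period and decreases down a group, tracking effective nuclear charge and atomic size.
These span different periods and groups, so the two trends combine.
Ca > Rb: relative to Rb, both the across-period and down-group shifts push Ca's electronegativity up.
C > Ca: both effects reinforce here, so C is clearly the higher of the two.
O > C: O lies to the right of C in period 2, so the across-period effect alone puts O higher.
F > O: both are in period 2; the period trend gives F the larger value.
Approximate values (Pauling): C 2.55, O 3.44, F 3.98, Ca 1.00, Rb 0.82.
So from highest to lowest: F > O > C > Ca > Rb.

F > O > C > Ca > Rb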